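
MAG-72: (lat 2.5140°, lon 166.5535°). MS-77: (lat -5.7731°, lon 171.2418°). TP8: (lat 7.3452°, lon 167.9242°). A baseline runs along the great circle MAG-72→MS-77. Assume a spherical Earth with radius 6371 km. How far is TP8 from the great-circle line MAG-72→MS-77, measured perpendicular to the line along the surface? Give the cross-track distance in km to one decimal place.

δ₁₃ = central angle MAG-72→TP8 = 0.087622 rad  (haversine)
θ₁₃ = bearing MAG-72→TP8 = 15.730°,  θ₁₂ = bearing MAG-72→MS-77 = 150.543°
dₓₜ = R·arcsin(sin δ₁₃ · sin(θ₁₃ − θ₁₂)) = 6371·arcsin(0.08751·sin(-134.813°)) = -395.769 km
|dₓₜ| = 395.769 km

395.8 km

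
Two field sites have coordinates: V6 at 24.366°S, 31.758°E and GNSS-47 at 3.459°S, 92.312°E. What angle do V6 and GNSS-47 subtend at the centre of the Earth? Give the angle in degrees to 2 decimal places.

61.84°

Δφ = 20.9070°,  Δλ = 60.5540°
a = sin²(Δφ/2) + cos φ₁ cos φ₂ sin²(Δλ/2) = 0.264054
c = 2·arcsin(√a) = 1.079362 rad = 61.8429°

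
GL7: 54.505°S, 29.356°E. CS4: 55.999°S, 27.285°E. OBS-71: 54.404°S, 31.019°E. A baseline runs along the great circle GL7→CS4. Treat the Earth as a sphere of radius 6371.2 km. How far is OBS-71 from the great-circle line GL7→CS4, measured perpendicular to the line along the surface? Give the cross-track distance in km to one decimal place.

79.4 km

δ₁₃ = central angle GL7→OBS-71 = 0.016965 rad  (haversine)
θ₁₃ = bearing GL7→OBS-71 = 84.713°,  θ₁₂ = bearing GL7→CS4 = 217.465°
dₓₜ = R·arcsin(sin δ₁₃ · sin(θ₁₃ − θ₁₂)) = 6371.2·arcsin(0.01696·sin(-132.752°)) = -79.367 km
|dₓₜ| = 79.367 km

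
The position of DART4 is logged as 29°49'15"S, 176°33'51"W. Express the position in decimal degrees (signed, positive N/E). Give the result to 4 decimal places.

lat: 29.8208° S → -29.8208°
lon: 176.5642° W → -176.5642°

-29.8208°, -176.5642°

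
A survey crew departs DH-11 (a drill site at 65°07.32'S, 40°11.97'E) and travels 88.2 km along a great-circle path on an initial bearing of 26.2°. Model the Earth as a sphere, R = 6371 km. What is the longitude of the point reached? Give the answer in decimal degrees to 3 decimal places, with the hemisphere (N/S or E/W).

DH-11: φ = -65.12200°, λ = +40.19950°
δ = d/R = 88.2/6371 = 0.013844 rad
φ₂ = arcsin(sin φ₁ cos δ + cos φ₁ sin δ cos θ)
   = arcsin(-0.90721·0.99990 + 0.42069·0.01384·0.89726) = -64.40805°
λ₂ = λ₁ + atan2(sin θ sin δ cos φ₁, cos δ − sin φ₁ sin φ₂) = 41.01023°

41.010°E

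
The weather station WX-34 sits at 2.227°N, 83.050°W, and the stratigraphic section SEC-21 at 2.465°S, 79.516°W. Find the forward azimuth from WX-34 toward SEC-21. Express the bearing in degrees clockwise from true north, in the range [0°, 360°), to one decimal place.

Δλ = 3.5340°
y = sin Δλ · cos φ₂ = 0.061584
x = cos φ₁ sin φ₂ − sin φ₁ cos φ₂ cos Δλ = -0.081726
θ = atan2(y, x) = 143.0004° → 143.0004° (mod 360°)

143.0°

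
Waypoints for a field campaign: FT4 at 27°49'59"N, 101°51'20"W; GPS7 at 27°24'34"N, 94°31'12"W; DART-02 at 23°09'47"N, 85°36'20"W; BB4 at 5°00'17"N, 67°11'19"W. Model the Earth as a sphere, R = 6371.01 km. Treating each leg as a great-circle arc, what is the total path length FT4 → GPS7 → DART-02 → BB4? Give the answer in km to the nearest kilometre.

FT4: φ = +27.83306°, λ = -101.85556°
GPS7: φ = +27.40944°, λ = -94.52000°
DART-02: φ = +23.16306°, λ = -85.60556°
BB4: φ = +5.00472°, λ = -67.18861°
FT4→GPS7: c = 0.113662 rad, d = 724.14 km
GPS7→DART-02: c = 0.158937 rad, d = 1012.59 km
DART-02→BB4: c = 0.443420 rad, d = 2825.03 km
Total = 724.14 + 1012.59 + 2825.03 = 4561.76 km

4562 km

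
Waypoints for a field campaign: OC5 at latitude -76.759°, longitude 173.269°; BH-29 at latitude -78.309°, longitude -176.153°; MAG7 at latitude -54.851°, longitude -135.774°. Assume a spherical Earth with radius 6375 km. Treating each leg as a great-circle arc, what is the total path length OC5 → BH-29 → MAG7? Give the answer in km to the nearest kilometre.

OC5→BH-29: c = 0.048060 rad, d = 306.38 km
BH-29→MAG7: c = 0.474412 rad, d = 3024.37 km
Total = 306.38 + 3024.37 = 3330.75 km

3331 km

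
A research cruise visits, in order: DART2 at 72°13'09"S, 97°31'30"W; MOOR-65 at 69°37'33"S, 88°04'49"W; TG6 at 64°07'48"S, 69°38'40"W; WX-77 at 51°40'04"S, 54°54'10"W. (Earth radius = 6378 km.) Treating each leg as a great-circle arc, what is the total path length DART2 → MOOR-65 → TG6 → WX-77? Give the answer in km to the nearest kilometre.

DART2: φ = -72.21917°, λ = -97.52500°
MOOR-65: φ = -69.62583°, λ = -88.08028°
TG6: φ = -64.13000°, λ = -69.64444°
WX-77: φ = -51.66778°, λ = -54.90278°
DART2→MOOR-65: c = 0.070233 rad, d = 447.95 km
MOOR-65→TG6: c = 0.157599 rad, d = 1005.17 km
TG6→WX-77: c = 0.255526 rad, d = 1629.75 km
Total = 447.95 + 1005.17 + 1629.75 = 3082.86 km

3083 km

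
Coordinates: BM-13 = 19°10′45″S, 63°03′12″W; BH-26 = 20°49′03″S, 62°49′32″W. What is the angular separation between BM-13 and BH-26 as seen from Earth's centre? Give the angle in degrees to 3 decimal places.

1.652°

BM-13: φ = -19.17917°, λ = -63.05333°
BH-26: φ = -20.81750°, λ = -62.82556°
Δφ = -1.6383°,  Δλ = 0.2278°
a = sin²(Δφ/2) + cos φ₁ cos φ₂ sin²(Δλ/2) = 0.000208
c = 2·arcsin(√a) = 0.028837 rad = 1.6523°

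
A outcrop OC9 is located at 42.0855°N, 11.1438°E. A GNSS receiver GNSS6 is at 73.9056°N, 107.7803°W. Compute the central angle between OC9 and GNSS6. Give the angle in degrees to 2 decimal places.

Δφ = 31.8201°,  Δλ = -118.9241°
a = sin²(Δφ/2) + cos φ₁ cos φ₂ sin²(Δλ/2) = 0.227768
c = 2·arcsin(√a) = 0.995046 rad = 57.0119°

57.01°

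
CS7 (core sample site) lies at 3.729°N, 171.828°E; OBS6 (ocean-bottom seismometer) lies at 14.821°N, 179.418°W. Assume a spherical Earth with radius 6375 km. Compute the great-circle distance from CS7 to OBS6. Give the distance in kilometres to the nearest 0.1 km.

Δφ = 11.0920°,  Δλ = 8.7540°
a = sin²(Δφ/2) + cos φ₁ cos φ₂ sin²(Δλ/2) = 0.014959
c = 2·arcsin(√a) = 0.245229 rad = 14.0506°
d = R·c = 6375 × 0.245229 = 1563.3 km

1563.3 km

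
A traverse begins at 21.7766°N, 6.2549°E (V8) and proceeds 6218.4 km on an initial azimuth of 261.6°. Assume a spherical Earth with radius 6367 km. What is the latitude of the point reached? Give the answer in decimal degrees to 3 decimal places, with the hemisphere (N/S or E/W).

δ = d/R = 6218.4/6367 = 0.976661 rad
φ₂ = arcsin(sin φ₁ cos δ + cos φ₁ sin δ cos θ)
   = arcsin(0.37099·0.55979 + 0.92864·0.82863·-0.14608) = 5.46662°
λ₂ = λ₁ + atan2(sin θ sin δ cos φ₁, cos δ − sin φ₁ sin φ₂) = -49.18068°

5.467°N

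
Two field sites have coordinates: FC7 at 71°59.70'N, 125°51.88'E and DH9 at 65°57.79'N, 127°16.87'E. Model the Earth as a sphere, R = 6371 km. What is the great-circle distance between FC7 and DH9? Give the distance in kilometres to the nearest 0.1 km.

FC7: φ = +71.99500°, λ = +125.86467°
DH9: φ = +65.96317°, λ = +127.28117°
Δφ = -6.0318°,  Δλ = 1.4165°
a = sin²(Δφ/2) + cos φ₁ cos φ₂ sin²(Δλ/2) = 0.002787
c = 2·arcsin(√a) = 0.105641 rad = 6.0528°
d = R·c = 6371 × 0.105641 = 673.0 km

673.0 km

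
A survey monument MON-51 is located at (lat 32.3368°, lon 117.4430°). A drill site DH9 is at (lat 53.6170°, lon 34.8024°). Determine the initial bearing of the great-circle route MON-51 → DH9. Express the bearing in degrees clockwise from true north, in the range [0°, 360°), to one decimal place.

Δλ = -82.6406°
y = sin Δλ · cos φ₂ = -0.588294
x = cos φ₁ sin φ₂ − sin φ₁ cos φ₂ cos Δλ = 0.639576
θ = atan2(y, x) = -42.6084° → 317.3916° (mod 360°)

317.4°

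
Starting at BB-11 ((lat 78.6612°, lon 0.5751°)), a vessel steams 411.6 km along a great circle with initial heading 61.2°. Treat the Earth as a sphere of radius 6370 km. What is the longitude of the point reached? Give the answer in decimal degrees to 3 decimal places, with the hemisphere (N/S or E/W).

δ = d/R = 411.6/6370 = 0.064615 rad
φ₂ = arcsin(sin φ₁ cos δ + cos φ₁ sin δ cos θ)
   = arcsin(0.98048·0.99791 + 0.19661·0.06457·0.48175) = 79.91583°
λ₂ = λ₁ + atan2(sin θ sin δ cos φ₁, cos δ − sin φ₁ sin φ₂) = 19.42919°

19.429°E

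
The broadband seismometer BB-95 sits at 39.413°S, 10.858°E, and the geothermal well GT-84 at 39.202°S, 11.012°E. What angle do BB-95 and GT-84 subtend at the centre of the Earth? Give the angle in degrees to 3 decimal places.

Δφ = 0.2110°,  Δλ = 0.1540°
a = sin²(Δφ/2) + cos φ₁ cos φ₂ sin²(Δλ/2) = 0.000004
c = 2·arcsin(√a) = 0.004229 rad = 0.2423°

0.242°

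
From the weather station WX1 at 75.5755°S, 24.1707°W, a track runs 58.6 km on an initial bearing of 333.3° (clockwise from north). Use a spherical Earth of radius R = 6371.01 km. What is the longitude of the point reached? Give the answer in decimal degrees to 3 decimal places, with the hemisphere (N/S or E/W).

δ = d/R = 58.6/6371.01 = 0.009198 rad
φ₂ = arcsin(sin φ₁ cos δ + cos φ₁ sin δ cos θ)
   = arcsin(-0.96848·0.99996 + 0.24910·0.00920·0.89337) = -75.10285°
λ₂ = λ₁ + atan2(sin θ sin δ cos φ₁, cos δ − sin φ₁ sin φ₂) = -25.09179°

25.092°W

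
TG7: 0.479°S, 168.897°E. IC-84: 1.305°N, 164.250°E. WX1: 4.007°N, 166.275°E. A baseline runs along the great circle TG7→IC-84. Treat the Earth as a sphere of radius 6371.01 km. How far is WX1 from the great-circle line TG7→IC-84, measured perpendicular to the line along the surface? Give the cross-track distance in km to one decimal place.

361.1 km

δ₁₃ = central angle TG7→WX1 = 0.090672 rad  (haversine)
θ₁₃ = bearing TG7→WX1 = 329.736°,  θ₁₂ = bearing TG7→IC-84 = 291.008°
dₓₜ = R·arcsin(sin δ₁₃ · sin(θ₁₃ − θ₁₂)) = 6371.01·arcsin(0.09055·sin(38.728°)) = 361.101 km
|dₓₜ| = 361.101 km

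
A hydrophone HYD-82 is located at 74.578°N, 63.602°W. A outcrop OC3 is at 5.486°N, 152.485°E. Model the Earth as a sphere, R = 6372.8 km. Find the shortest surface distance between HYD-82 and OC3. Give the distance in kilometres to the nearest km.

10788 km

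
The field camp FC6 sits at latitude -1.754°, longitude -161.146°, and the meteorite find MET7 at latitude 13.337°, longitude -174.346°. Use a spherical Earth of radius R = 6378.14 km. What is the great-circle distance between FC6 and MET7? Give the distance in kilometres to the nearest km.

Δφ = 15.0910°,  Δλ = -13.2000°
a = sin²(Δφ/2) + cos φ₁ cos φ₂ sin²(Δλ/2) = 0.030091
c = 2·arcsin(√a) = 0.348702 rad = 19.9791°
d = R·c = 6378.14 × 0.348702 = 2224.1 km

2224 km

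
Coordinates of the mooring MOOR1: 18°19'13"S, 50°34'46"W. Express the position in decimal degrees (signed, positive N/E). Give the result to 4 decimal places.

-18.3203°, -50.5794°

lat: 18.3203° S → -18.3203°
lon: 50.5794° W → -50.5794°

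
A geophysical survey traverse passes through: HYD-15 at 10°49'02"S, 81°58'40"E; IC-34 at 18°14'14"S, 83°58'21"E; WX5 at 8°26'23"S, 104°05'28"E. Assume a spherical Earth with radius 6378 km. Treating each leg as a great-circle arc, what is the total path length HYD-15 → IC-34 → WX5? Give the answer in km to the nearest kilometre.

3287 km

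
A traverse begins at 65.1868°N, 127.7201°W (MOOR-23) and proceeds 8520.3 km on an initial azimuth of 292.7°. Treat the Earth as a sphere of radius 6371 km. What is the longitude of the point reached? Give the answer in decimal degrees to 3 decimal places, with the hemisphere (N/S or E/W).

127.089°E

δ = d/R = 8520.3/6371 = 1.337357 rad
φ₂ = arcsin(sin φ₁ cos δ + cos φ₁ sin δ cos θ)
   = arcsin(0.90768·0.23133 + 0.41966·0.97288·0.38591) = 21.56315°
λ₂ = λ₁ + atan2(sin θ sin δ cos φ₁, cos δ − sin φ₁ sin φ₂) = 127.08876°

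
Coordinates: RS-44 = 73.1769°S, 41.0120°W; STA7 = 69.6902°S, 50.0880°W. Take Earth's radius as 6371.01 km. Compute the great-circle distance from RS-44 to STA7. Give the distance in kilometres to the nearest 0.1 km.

Δφ = 3.4867°,  Δλ = -9.0760°
a = sin²(Δφ/2) + cos φ₁ cos φ₂ sin²(Δλ/2) = 0.001554
c = 2·arcsin(√a) = 0.078872 rad = 4.5190°
d = R·c = 6371.01 × 0.078872 = 502.5 km

502.5 km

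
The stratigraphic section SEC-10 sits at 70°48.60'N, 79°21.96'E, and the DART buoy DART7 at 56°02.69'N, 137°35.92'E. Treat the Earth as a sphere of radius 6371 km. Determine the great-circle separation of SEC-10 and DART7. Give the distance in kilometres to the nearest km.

SEC-10: φ = +70.81000°, λ = +79.36600°
DART7: φ = +56.04483°, λ = +137.59867°
Δφ = -14.7652°,  Δλ = 58.2327°
a = sin²(Δφ/2) + cos φ₁ cos φ₂ sin²(Δλ/2) = 0.059979
c = 2·arcsin(√a) = 0.494847 rad = 28.3527°
d = R·c = 6371 × 0.494847 = 3152.7 km

3153 km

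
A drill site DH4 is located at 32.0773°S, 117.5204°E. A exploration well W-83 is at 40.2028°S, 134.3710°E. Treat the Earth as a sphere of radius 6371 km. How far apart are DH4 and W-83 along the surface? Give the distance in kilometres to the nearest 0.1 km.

Δφ = -8.1255°,  Δλ = 16.8506°
a = sin²(Δφ/2) + cos φ₁ cos φ₂ sin²(Δλ/2) = 0.018913
c = 2·arcsin(√a) = 0.275923 rad = 15.8092°
d = R·c = 6371 × 0.275923 = 1757.9 km

1757.9 km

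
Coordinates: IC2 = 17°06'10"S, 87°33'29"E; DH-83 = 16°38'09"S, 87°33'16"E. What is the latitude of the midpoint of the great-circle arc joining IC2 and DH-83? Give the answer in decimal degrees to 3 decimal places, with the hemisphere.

16.869°S

IC2: φ = -17.10278°, λ = +87.55806°
DH-83: φ = -16.63583°, λ = +87.55444°
Bx = cos φ₂ cos Δλ = 0.958144,  By = cos φ₂ sin Δλ = -0.000060
φₘ = atan2(sin φ₁ + sin φ₂, √((cos φ₁ + Bx)² + By²)) = -16.86931°
λₘ = λ₁ + atan2(By, cos φ₁ + Bx) = 87.55625°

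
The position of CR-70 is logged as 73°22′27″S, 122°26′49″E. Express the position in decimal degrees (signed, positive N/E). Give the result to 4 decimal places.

-73.3742°, +122.4469°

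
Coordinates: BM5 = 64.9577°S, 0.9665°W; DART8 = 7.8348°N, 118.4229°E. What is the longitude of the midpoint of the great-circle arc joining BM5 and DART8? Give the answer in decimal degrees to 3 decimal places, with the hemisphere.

Bx = cos φ₂ cos Δλ = -0.486162,  By = cos φ₂ sin Δλ = 0.863171
φₘ = atan2(sin φ₁ + sin φ₂, √((cos φ₁ + Bx)² + By²)) = -41.64767°
λₘ = λ₁ + atan2(By, cos φ₁ + Bx) = 93.19963°

93.200°E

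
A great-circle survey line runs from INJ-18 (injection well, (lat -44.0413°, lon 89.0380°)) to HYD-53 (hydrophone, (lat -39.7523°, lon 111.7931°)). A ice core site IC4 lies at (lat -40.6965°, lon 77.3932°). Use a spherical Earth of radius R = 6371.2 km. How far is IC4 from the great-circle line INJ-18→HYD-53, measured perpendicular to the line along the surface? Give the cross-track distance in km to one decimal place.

δ₁₃ = central angle INJ-18→IC4 = 0.160928 rad  (haversine)
θ₁₃ = bearing INJ-18→IC4 = 287.243°,  θ₁₂ = bearing INJ-18→HYD-53 = 83.632°
dₓₜ = R·arcsin(sin δ₁₃ · sin(θ₁₃ − θ₁₂)) = 6371.2·arcsin(0.16023·sin(203.611°)) = -409.167 km
|dₓₜ| = 409.167 km

409.2 km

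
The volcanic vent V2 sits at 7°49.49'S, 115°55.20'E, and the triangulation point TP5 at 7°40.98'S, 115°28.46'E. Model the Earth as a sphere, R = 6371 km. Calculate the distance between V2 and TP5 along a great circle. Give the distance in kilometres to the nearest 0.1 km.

51.6 km

V2: φ = -7.82483°, λ = +115.92000°
TP5: φ = -7.68300°, λ = +115.47433°
Δφ = 0.1418°,  Δλ = -0.4457°
a = sin²(Δφ/2) + cos φ₁ cos φ₂ sin²(Δλ/2) = 0.000016
c = 2·arcsin(√a) = 0.008095 rad = 0.4638°
d = R·c = 6371 × 0.008095 = 51.6 km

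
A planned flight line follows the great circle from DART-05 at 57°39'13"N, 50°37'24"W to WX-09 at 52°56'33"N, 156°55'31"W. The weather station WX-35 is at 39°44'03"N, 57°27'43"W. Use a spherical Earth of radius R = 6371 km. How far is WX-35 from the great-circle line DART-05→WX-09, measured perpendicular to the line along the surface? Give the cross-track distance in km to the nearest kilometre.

DART-05: φ = +57.65361°, λ = -50.62333°
WX-09: φ = +52.94250°, λ = -156.92528°
WX-35: φ = +39.73417°, λ = -57.46194°
δ₁₃ = central angle DART-05→WX-35 = 0.322132 rad  (haversine)
θ₁₃ = bearing DART-05→WX-35 = 196.812°,  θ₁₂ = bearing DART-05→WX-09 = 314.576°
dₓₜ = R·arcsin(sin δ₁₃ · sin(θ₁₃ − θ₁₂)) = 6371·arcsin(0.31659·sin(-117.763°)) = -1809.004 km
|dₓₜ| = 1809.004 km

1809 km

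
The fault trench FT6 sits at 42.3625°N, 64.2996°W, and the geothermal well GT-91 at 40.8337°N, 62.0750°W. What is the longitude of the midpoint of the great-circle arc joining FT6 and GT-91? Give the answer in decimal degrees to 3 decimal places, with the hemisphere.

63.174°W

Bx = cos φ₂ cos Δλ = 0.756040,  By = cos φ₂ sin Δλ = 0.029369
φₘ = atan2(sin φ₁ + sin φ₂, √((cos φ₁ + Bx)² + By²)) = 41.60346°
λₘ = λ₁ + atan2(By, cos φ₁ + Bx) = -63.17412°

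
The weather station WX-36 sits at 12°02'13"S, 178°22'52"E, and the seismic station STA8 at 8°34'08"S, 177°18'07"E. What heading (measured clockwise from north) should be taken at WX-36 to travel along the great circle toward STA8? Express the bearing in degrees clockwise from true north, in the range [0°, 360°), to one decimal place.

342.9°

WX-36: φ = -12.03694°, λ = +178.38111°
STA8: φ = -8.56889°, λ = +177.30194°
Δλ = -1.0792°
y = sin Δλ · cos φ₂ = -0.018624
x = cos φ₁ sin φ₂ − sin φ₁ cos φ₂ cos Δλ = 0.060455
θ = atan2(y, x) = -17.1218° → 342.8782° (mod 360°)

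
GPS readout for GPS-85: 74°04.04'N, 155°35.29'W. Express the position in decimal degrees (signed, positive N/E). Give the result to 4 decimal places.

lat: 74.0673° N → +74.0673°
lon: 155.5882° W → -155.5882°

+74.0673°, -155.5882°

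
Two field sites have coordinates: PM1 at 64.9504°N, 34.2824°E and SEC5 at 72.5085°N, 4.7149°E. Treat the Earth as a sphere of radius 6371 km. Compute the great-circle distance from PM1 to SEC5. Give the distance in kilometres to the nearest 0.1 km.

Δφ = 7.5581°,  Δλ = -29.5675°
a = sin²(Δφ/2) + cos φ₁ cos φ₂ sin²(Δλ/2) = 0.012630
c = 2·arcsin(√a) = 0.225244 rad = 12.9055°
d = R·c = 6371 × 0.225244 = 1435.0 km

1435.0 km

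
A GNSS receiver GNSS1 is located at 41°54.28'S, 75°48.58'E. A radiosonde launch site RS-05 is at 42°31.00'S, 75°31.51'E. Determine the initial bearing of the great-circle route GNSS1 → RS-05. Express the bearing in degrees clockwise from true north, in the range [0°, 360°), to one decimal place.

198.9°

GNSS1: φ = -41.90467°, λ = +75.80967°
RS-05: φ = -42.51667°, λ = +75.52517°
Δλ = -0.2845°
y = sin Δλ · cos φ₂ = -0.003660
x = cos φ₁ sin φ₂ − sin φ₁ cos φ₂ cos Δλ = -0.010687
θ = atan2(y, x) = -161.0959° → 198.9041° (mod 360°)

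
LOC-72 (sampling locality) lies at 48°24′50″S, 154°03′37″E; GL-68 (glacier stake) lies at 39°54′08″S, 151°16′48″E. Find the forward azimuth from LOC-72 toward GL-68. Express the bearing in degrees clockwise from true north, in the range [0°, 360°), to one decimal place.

345.8°

LOC-72: φ = -48.41389°, λ = +154.06028°
GL-68: φ = -39.90222°, λ = +151.28000°
Δλ = -2.7803°
y = sin Δλ · cos φ₂ = -0.037211
x = cos φ₁ sin φ₂ − sin φ₁ cos φ₂ cos Δλ = 0.147335
θ = atan2(y, x) = -14.1742° → 345.8258° (mod 360°)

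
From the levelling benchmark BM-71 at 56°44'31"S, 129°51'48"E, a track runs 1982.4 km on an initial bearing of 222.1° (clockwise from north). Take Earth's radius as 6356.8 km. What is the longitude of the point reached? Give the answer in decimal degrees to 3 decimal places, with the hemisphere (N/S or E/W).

BM-71: φ = -56.74194°, λ = +129.86333°
δ = d/R = 1982.4/6356.8 = 0.311855 rad
φ₂ = arcsin(sin φ₁ cos δ + cos φ₁ sin δ cos θ)
   = arcsin(-0.83621·0.95177 + 0.54841·0.30682·-0.74198) = -67.03226°
λ₂ = λ₁ + atan2(sin θ sin δ cos φ₁, cos δ − sin φ₁ sin φ₂) = 98.04976°

98.050°E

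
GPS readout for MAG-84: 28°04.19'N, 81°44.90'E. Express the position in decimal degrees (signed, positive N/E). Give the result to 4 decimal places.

lat: 28.0698° N → +28.0698°
lon: 81.7483° E → +81.7483°

+28.0698°, +81.7483°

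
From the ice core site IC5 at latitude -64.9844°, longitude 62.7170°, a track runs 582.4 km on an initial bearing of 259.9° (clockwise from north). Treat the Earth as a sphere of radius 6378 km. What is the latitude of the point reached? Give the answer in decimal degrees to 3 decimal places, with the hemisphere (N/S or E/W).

δ = d/R = 582.4/6378 = 0.091314 rad
φ₂ = arcsin(sin φ₁ cos δ + cos φ₁ sin δ cos θ)
   = arcsin(-0.90619·0.99583 + 0.42287·0.09119·-0.17537) = -65.39220°
λ₂ = λ₁ + atan2(sin θ sin δ cos φ₁, cos δ − sin φ₁ sin φ₂) = 50.26668°

65.392°S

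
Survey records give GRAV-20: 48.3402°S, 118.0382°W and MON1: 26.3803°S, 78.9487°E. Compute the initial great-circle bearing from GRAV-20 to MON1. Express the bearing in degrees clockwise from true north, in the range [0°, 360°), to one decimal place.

195.6°

Δλ = -163.0131°
y = sin Δλ · cos φ₂ = -0.261730
x = cos φ₁ sin φ₂ − sin φ₁ cos φ₂ cos Δλ = -0.935451
θ = atan2(y, x) = -164.3689° → 195.6311° (mod 360°)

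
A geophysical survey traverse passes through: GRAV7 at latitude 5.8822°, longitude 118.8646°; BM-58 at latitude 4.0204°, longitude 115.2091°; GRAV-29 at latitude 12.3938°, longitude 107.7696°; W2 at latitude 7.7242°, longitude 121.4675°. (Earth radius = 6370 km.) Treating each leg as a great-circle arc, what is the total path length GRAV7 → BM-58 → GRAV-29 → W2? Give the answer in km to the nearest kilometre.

3280 km

GRAV7→BM-58: c = 0.071384 rad, d = 454.72 km
BM-58→GRAV-29: c = 0.194530 rad, d = 1239.16 km
GRAV-29→W2: c = 0.249024 rad, d = 1586.28 km
Total = 454.72 + 1239.16 + 1586.28 = 3280.16 km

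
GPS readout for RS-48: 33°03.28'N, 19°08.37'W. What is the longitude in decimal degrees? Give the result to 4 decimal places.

19.1395°W

19° + 8.37′/60 = 19 + 0.13950 = 19.1395°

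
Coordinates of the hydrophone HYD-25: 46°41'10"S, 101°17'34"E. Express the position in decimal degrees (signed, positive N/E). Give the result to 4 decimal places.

lat: 46.6861° S → -46.6861°
lon: 101.2928° E → +101.2928°

-46.6861°, +101.2928°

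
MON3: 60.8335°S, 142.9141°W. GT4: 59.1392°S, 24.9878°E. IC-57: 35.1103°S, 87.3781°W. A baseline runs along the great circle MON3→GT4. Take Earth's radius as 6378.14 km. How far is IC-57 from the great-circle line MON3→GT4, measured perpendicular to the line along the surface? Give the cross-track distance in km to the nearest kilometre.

δ₁₃ = central angle MON3→IC-57 = 0.755641 rad  (haversine)
θ₁₃ = bearing MON3→IC-57 = 79.588°,  θ₁₂ = bearing MON3→GT4 = 172.844°
dₓₜ = R·arcsin(sin δ₁₃ · sin(θ₁₃ − θ₁₂)) = 6378.14·arcsin(0.68576·sin(-93.256°)) = -4809.892 km
|dₓₜ| = 4809.892 km

4810 km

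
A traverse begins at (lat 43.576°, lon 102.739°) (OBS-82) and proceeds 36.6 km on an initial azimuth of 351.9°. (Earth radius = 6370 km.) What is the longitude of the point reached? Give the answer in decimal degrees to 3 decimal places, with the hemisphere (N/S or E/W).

102.675°E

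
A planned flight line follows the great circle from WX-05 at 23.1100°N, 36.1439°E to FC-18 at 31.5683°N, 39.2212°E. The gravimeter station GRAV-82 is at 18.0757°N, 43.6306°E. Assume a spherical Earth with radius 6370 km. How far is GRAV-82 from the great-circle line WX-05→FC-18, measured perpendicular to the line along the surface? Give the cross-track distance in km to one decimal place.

δ₁₃ = central angle WX-05→GRAV-82 = 0.150551 rad  (haversine)
θ₁₃ = bearing WX-05→GRAV-82 = 124.324°,  θ₁₂ = bearing WX-05→FC-18 = 17.221°
dₓₜ = R·arcsin(sin δ₁₃ · sin(θ₁₃ − θ₁₂)) = 6370·arcsin(0.14998·sin(107.103°)) = 916.298 km
|dₓₜ| = 916.298 km

916.3 km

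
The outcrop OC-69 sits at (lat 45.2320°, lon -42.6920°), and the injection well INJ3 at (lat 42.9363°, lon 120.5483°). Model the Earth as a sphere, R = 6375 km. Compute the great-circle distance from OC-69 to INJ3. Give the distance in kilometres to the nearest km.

Δφ = -2.2957°,  Δλ = 163.2403°
a = sin²(Δφ/2) + cos φ₁ cos φ₂ sin²(Δλ/2) = 0.505032
c = 2·arcsin(√a) = 1.580860 rad = 90.5766°
d = R·c = 6375 × 1.580860 = 10078.0 km

10078 km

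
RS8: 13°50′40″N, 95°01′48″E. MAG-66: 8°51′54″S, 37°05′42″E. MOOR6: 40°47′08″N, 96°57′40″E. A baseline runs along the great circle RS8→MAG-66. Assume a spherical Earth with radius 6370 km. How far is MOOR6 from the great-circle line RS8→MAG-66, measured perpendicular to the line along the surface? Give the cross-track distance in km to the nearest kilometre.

2779 km

RS8: φ = +13.84444°, λ = +95.03000°
MAG-66: φ = -8.86500°, λ = +37.09500°
MOOR6: φ = +40.78556°, λ = +96.96111°
δ₁₃ = central angle RS8→MOOR6 = 0.471132 rad  (haversine)
θ₁₃ = bearing RS8→MOOR6 = 3.222°,  θ₁₂ = bearing RS8→MAG-66 = 251.809°
dₓₜ = R·arcsin(sin δ₁₃ · sin(θ₁₃ − θ₁₂)) = 6370·arcsin(0.45390·sin(-248.587°)) = 2779.055 km
|dₓₜ| = 2779.055 km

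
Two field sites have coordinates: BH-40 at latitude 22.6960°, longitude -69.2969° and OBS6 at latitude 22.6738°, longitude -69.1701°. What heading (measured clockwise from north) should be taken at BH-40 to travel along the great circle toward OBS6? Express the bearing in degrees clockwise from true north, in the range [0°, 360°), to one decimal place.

100.7°

Δλ = 0.1268°
y = sin Δλ · cos φ₂ = 0.002042
x = cos φ₁ sin φ₂ − sin φ₁ cos φ₂ cos Δλ = -0.000387
θ = atan2(y, x) = 100.7202° → 100.7202° (mod 360°)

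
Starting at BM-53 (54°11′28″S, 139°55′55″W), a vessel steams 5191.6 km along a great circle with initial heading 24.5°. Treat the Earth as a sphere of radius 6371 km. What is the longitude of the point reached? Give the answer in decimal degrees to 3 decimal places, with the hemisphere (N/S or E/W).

122.105°W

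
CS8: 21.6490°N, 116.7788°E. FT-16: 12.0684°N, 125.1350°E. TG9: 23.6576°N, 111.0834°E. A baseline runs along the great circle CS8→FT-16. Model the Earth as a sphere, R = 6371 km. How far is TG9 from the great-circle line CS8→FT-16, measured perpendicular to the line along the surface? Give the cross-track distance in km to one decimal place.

δ₁₃ = central angle CS8→TG9 = 0.098193 rad  (haversine)
θ₁₃ = bearing CS8→TG9 = 291.996°,  θ₁₂ = bearing CS8→FT-16 = 138.847°
dₓₜ = R·arcsin(sin δ₁₃ · sin(θ₁₃ − θ₁₂)) = 6371·arcsin(0.09804·sin(153.149°)) = 282.203 km
|dₓₜ| = 282.203 km

282.2 km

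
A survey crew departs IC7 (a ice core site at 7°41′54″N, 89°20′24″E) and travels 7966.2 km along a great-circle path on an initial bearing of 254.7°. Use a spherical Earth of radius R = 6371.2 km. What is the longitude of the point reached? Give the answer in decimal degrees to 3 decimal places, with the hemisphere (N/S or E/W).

20.028°E

IC7: φ = +7.69833°, λ = +89.34000°
δ = d/R = 7966.2/6371.2 = 1.250345 rad
φ₂ = arcsin(sin φ₁ cos δ + cos φ₁ sin δ cos θ)
   = arcsin(0.13396·0.31499 + 0.99099·0.94909·-0.26387) = -11.88729°
λ₂ = λ₁ + atan2(sin θ sin δ cos φ₁, cos δ − sin φ₁ sin φ₂) = 20.02808°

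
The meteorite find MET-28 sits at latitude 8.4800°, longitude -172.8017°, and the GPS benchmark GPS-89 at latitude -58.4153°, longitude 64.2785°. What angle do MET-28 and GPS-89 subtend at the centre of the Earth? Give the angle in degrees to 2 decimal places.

Δφ = -66.8953°,  Δλ = -122.9198°
a = sin²(Δφ/2) + cos φ₁ cos φ₂ sin²(Δλ/2) = 0.703576
c = 2·arcsin(√a) = 1.990130 rad = 114.0261°

114.03°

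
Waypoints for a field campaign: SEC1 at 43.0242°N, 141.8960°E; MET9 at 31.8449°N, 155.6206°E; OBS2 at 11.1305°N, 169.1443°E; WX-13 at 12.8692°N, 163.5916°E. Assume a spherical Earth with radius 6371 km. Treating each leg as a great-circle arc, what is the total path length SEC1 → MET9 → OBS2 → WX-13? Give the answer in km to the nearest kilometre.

SEC1→MET9: c = 0.271785 rad, d = 1731.54 km
MET9→OBS2: c = 0.422065 rad, d = 2688.98 km
OBS2→WX-13: c = 0.099528 rad, d = 634.10 km
Total = 1731.54 + 2688.98 + 634.10 = 5054.61 km

5055 km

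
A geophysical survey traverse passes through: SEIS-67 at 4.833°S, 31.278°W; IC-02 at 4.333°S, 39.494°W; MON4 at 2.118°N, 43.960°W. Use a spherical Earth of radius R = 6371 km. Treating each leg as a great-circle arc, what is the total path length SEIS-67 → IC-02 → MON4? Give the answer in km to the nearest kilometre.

SEIS-67→IC-02: c = 0.143203 rad, d = 912.34 km
IC-02→MON4: c = 0.136908 rad, d = 872.24 km
Total = 912.34 + 872.24 = 1784.58 km

1785 km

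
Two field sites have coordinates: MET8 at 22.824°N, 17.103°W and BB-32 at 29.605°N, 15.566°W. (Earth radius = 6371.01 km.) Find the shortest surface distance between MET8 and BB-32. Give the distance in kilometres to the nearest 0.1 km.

769.4 km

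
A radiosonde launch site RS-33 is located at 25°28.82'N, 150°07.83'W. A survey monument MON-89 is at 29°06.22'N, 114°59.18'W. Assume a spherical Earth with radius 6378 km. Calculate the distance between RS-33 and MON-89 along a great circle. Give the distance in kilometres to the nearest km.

3487 km

RS-33: φ = +25.48033°, λ = -150.13050°
MON-89: φ = +29.10367°, λ = -114.98633°
Δφ = 3.6233°,  Δλ = 35.1442°
a = sin²(Δφ/2) + cos φ₁ cos φ₂ sin²(Δλ/2) = 0.072892
c = 2·arcsin(√a) = 0.546755 rad = 31.3268°
d = R·c = 6378 × 0.546755 = 3487.2 km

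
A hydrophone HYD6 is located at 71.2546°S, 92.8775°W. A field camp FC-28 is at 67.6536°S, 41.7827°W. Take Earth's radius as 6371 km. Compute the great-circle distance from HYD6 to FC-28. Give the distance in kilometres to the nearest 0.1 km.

Δφ = 3.6010°,  Δλ = 51.0948°
a = sin²(Δφ/2) + cos φ₁ cos φ₂ sin²(Δλ/2) = 0.023711
c = 2·arcsin(√a) = 0.309200 rad = 17.7159°
d = R·c = 6371 × 0.309200 = 1969.9 km

1969.9 km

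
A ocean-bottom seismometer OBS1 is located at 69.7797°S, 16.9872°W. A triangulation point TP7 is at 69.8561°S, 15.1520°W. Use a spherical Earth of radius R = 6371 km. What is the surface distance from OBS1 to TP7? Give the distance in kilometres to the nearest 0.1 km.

Δφ = -0.0764°,  Δλ = 1.8352°
a = sin²(Δφ/2) + cos φ₁ cos φ₂ sin²(Δλ/2) = 0.000031
c = 2·arcsin(√a) = 0.011130 rad = 0.6377°
d = R·c = 6371 × 0.011130 = 70.9 km

70.9 km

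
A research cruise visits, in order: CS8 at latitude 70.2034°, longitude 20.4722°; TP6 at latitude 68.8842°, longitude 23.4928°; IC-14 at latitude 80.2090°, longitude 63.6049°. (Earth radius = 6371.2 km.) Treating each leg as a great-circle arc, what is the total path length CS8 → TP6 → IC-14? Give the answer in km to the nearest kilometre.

1851 km

CS8→TP6: c = 0.029482 rad, d = 187.84 km
TP6→IC-14: c = 0.261049 rad, d = 1663.19 km
Total = 187.84 + 1663.19 = 1851.03 km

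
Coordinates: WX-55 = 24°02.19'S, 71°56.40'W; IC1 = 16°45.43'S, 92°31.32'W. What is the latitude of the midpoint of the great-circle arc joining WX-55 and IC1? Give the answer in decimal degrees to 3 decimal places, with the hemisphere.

20.702°S

WX-55: φ = -24.03650°, λ = -71.94000°
IC1: φ = -16.75717°, λ = -92.52200°
Bx = cos φ₂ cos Δλ = 0.896416,  By = cos φ₂ sin Δλ = -0.336619
φₘ = atan2(sin φ₁ + sin φ₂, √((cos φ₁ + Bx)² + By²)) = -20.70207°
λₘ = λ₁ + atan2(By, cos φ₁ + Bx) = -82.47706°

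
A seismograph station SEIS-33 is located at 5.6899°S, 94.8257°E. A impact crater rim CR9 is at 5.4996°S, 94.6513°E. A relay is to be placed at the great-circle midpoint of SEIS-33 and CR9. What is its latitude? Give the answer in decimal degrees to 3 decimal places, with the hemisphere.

Bx = cos φ₂ cos Δλ = 0.995392,  By = cos φ₂ sin Δλ = -0.003030
φₘ = atan2(sin φ₁ + sin φ₂, √((cos φ₁ + Bx)² + By²)) = -5.59476°
λₘ = λ₁ + atan2(By, cos φ₁ + Bx) = 94.73849°

5.595°S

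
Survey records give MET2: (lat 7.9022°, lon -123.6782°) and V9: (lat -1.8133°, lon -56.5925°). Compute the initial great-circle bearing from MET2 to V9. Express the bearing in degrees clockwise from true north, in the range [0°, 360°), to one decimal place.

Δλ = 67.0857°
y = sin Δλ · cos φ₂ = 0.920627
x = cos φ₁ sin φ₂ − sin φ₁ cos φ₂ cos Δλ = -0.084845
θ = atan2(y, x) = 95.2655° → 95.2655° (mod 360°)

95.3°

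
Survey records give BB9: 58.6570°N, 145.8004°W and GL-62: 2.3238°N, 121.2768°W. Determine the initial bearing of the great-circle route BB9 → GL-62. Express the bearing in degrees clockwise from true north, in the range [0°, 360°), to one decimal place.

151.2°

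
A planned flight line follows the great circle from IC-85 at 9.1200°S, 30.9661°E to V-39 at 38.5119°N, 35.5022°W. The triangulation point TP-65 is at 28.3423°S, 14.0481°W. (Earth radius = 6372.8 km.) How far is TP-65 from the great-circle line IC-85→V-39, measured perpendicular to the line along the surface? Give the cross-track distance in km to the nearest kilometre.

4893 km

δ₁₃ = central angle IC-85→TP-65 = 0.809899 rad  (haversine)
θ₁₃ = bearing IC-85→TP-65 = 239.266°,  θ₁₂ = bearing IC-85→V-39 = 312.800°
dₓₜ = R·arcsin(sin δ₁₃ · sin(θ₁₃ − θ₁₂)) = 6372.8·arcsin(0.72422·sin(-73.534°)) = -4892.707 km
|dₓₜ| = 4892.707 km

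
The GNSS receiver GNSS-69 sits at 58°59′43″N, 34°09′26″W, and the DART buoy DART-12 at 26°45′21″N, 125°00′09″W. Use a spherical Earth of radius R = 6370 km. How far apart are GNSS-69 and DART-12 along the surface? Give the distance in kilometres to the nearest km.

GNSS-69: φ = +58.99528°, λ = -34.15722°
DART-12: φ = +26.75583°, λ = -125.00250°
Δφ = -32.2394°,  Δλ = -90.8453°
a = sin²(Δφ/2) + cos φ₁ cos φ₂ sin²(Δλ/2) = 0.310458
c = 2·arcsin(√a) = 1.181991 rad = 67.7231°
d = R·c = 6370 × 1.181991 = 7529.3 km

7529 km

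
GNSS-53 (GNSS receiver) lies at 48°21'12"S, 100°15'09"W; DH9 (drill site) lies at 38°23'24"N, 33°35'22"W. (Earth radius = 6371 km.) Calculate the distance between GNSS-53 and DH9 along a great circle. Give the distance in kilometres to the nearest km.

GNSS-53: φ = -48.35333°, λ = -100.25250°
DH9: φ = +38.39000°, λ = -33.58944°
Δφ = 86.7433°,  Δλ = 66.6631°
a = sin²(Δφ/2) + cos φ₁ cos φ₂ sin²(Δλ/2) = 0.628861
c = 2·arcsin(√a) = 1.831459 rad = 104.9349°
d = R·c = 6371 × 1.831459 = 11668.2 km

11668 km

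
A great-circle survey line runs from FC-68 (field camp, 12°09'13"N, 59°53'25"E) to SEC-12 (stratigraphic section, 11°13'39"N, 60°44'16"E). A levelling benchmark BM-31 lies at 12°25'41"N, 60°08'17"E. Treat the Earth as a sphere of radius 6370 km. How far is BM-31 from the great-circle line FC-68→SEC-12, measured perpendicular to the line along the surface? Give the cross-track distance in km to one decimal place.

FC-68: φ = +12.15361°, λ = +59.89028°
SEC-12: φ = +11.22750°, λ = +60.73778°
BM-31: φ = +12.42806°, λ = +60.13806°
δ₁₃ = central angle FC-68→BM-31 = 0.006387 rad  (haversine)
θ₁₃ = bearing FC-68→BM-31 = 41.391°,  θ₁₂ = bearing FC-68→SEC-12 = 138.049°
dₓₜ = R·arcsin(sin δ₁₃ · sin(θ₁₃ − θ₁₂)) = 6370·arcsin(0.00639·sin(-96.658°)) = -40.413 km
|dₓₜ| = 40.413 km

40.4 km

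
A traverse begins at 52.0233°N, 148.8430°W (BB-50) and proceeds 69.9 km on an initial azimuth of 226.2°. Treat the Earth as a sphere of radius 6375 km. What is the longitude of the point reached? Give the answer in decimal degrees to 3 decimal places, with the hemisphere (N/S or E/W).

δ = d/R = 69.9/6375 = 0.010965 rad
φ₂ = arcsin(sin φ₁ cos δ + cos φ₁ sin δ cos θ)
   = arcsin(0.78826·0.99994 + 0.61534·0.01096·-0.69214) = 51.58620°
λ₂ = λ₁ + atan2(sin θ sin δ cos φ₁, cos δ − sin φ₁ sin φ₂) = -149.57277°

149.573°W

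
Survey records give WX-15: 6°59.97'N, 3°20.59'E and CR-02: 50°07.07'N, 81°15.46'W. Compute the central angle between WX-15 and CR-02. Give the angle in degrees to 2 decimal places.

81.18°

WX-15: φ = +6.99950°, λ = +3.34317°
CR-02: φ = +50.11783°, λ = -81.25767°
Δφ = 43.1183°,  Δλ = -84.6008°
a = sin²(Δφ/2) + cos φ₁ cos φ₂ sin²(Δλ/2) = 0.423302
c = 2·arcsin(√a) = 1.416792 rad = 81.1762°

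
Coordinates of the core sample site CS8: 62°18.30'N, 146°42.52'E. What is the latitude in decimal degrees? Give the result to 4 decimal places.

62.3050°N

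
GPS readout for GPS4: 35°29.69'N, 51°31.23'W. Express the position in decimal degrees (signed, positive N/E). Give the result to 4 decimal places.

+35.4948°, -51.5205°

lat: 35.4948° N → +35.4948°
lon: 51.5205° W → -51.5205°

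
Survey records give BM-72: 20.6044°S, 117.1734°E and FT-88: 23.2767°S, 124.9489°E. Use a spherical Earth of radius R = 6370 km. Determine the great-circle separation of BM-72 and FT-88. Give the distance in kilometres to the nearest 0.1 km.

Δφ = -2.6723°,  Δλ = 7.7755°
a = sin²(Δφ/2) + cos φ₁ cos φ₂ sin²(Δλ/2) = 0.004497
c = 2·arcsin(√a) = 0.134213 rad = 7.6899°
d = R·c = 6370 × 0.134213 = 854.9 km

854.9 km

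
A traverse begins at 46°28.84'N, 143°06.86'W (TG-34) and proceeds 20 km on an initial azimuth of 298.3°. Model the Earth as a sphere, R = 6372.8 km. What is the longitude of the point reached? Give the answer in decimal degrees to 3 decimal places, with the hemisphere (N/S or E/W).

TG-34: φ = +46.48067°, λ = -143.11433°
δ = d/R = 20/6372.8 = 0.003138 rad
φ₂ = arcsin(sin φ₁ cos δ + cos φ₁ sin δ cos θ)
   = arcsin(0.72514·1.00000 + 0.68860·0.00314·0.47409) = 46.56568°
λ₂ = λ₁ + atan2(sin θ sin δ cos φ₁, cos δ − sin φ₁ sin φ₂) = -143.34461°

143.345°W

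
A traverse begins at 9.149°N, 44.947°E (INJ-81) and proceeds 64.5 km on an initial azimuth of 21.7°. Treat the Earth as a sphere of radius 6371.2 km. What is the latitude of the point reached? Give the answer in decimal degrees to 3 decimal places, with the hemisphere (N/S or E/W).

δ = d/R = 64.5/6371.2 = 0.010124 rad
φ₂ = arcsin(sin φ₁ cos δ + cos φ₁ sin δ cos θ)
   = arcsin(0.15900·0.99995 + 0.98728·0.01012·0.92913) = 9.68787°
λ₂ = λ₁ + atan2(sin θ sin δ cos φ₁, cos δ − sin φ₁ sin φ₂) = 45.16457°

9.688°N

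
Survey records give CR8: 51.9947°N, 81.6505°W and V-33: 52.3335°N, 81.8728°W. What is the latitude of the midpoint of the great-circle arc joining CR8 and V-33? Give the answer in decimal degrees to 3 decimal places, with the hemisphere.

Bx = cos φ₂ cos Δλ = 0.611060,  By = cos φ₂ sin Δλ = -0.002371
φₘ = atan2(sin φ₁ + sin φ₂, √((cos φ₁ + Bx)² + By²)) = 52.16415°
λₘ = λ₁ + atan2(By, cos φ₁ + Bx) = -81.76123°

52.164°N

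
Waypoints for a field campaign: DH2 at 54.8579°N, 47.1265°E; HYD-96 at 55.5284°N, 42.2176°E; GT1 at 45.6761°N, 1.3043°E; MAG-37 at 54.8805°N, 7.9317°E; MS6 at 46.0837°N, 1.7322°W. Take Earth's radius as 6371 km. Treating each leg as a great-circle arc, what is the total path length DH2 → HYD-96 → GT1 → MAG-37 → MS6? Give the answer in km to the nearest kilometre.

5672 km

DH2→HYD-96: c = 0.050274 rad, d = 320.30 km
HYD-96→GT1: c = 0.476427 rad, d = 3035.32 km
GT1→MAG-37: c = 0.176650 rad, d = 1125.44 km
MAG-37→MS6: c = 0.186956 rad, d = 1191.10 km
Total = 320.30 + 3035.32 + 1125.44 + 1191.10 = 5672.14 km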